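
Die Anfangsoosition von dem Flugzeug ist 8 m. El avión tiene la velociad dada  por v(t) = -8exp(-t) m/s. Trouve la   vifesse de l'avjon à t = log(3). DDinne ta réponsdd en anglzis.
From the given velocity equation v(t) = -8·exp(-t), we substitute t = log(3) to get v = -8/3.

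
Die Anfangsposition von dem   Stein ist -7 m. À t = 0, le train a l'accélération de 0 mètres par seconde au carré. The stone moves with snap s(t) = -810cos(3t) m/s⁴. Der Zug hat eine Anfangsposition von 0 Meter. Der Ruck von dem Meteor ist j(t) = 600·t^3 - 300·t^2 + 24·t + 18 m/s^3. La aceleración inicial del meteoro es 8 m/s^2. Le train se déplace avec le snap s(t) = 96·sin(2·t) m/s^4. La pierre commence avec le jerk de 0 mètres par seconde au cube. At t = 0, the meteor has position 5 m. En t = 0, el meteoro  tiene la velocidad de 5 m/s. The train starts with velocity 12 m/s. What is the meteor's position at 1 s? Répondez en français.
En partant du jerk j(t) = 600·t^3 - 300·t^2 + 24·t + 18, nous prenons 3 primitives. En intégrant le jerk et en utilisant la condition initiale a(0) = 8, nous obtenons a(t) = 150·t^4 - 100·t^3 + 12·t^2 + 18·t + 8. La primitive de l'accélération est la vitesse. En utilisant v(0) = 5, nous obtenons v(t) = 30·t^5 - 25·t^4 + 4·t^3 + 9·t^2 + 8·t + 5. La primitive de la vitesse, avec x(0) = 5, donne la position: x(t) = 5·t^6 - 5·t^5 + t^4 + 3·t^3 + 4·t^2 + 5·t + 5. De l'équation de la position x(t) = 5·t^6 - 5·t^5 + t^4 + 3·t^3 + 4·t^2 + 5·t + 5, nous substituons t = 1 pour obtenir x = 18.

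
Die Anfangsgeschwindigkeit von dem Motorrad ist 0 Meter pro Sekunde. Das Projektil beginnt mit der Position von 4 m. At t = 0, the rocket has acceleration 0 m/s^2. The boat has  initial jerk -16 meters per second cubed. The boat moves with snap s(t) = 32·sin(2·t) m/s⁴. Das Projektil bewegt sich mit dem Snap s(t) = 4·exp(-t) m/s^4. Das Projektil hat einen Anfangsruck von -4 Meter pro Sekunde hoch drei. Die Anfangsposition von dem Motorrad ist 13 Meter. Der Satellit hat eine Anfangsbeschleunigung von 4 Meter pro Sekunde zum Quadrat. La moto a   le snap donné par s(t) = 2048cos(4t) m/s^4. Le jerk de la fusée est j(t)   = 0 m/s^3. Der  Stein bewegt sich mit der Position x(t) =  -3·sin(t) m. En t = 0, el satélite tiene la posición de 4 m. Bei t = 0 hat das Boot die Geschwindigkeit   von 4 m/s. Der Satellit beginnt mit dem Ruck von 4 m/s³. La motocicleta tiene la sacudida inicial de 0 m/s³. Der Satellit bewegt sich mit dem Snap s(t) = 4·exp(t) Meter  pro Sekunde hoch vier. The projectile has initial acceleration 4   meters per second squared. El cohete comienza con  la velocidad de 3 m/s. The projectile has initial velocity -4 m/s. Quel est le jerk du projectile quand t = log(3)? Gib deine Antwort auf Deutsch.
Ausgehend von dem Snap s(t) = 4·exp(-t), nehmen wir 1 Stammfunktion. Die Stammfunktion von dem Snap, mit j(0) = -4, ergibt den Ruck: j(t) = -4·exp(-t). Mit j(t) = -4·exp(-t) und Einsetzen von t = log(3), finden wir j = -4/3.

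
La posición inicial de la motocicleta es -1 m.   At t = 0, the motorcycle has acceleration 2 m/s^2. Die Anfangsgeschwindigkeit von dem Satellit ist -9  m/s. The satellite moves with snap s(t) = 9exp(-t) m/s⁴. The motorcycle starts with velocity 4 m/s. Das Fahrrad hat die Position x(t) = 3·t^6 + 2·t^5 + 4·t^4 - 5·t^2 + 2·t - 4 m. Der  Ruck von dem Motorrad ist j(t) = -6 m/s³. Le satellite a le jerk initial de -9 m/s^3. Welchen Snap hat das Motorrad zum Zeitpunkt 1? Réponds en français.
Nous devons dériver notre équation du jerk j(t) = -6 1 fois. En dérivant le jerk, nous obtenons le snap: s(t) = 0. Nous avons le snap s(t) = 0. En substituant t = 1: s(1) = 0.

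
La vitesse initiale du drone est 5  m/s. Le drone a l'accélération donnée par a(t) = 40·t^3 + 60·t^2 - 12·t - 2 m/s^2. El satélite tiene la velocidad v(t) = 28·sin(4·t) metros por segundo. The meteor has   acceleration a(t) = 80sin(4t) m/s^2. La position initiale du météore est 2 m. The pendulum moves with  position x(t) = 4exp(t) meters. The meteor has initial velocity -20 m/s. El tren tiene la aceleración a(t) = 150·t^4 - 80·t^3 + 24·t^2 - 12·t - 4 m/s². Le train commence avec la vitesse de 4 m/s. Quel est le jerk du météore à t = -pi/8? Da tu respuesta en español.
Debemos derivar nuestra ecuación de la aceleración a(t) = 80·sin(4·t) 1 vez. La derivada de la aceleración da la sacudida: j(t) = 320·cos(4·t). Usando j(t) = 320·cos(4·t) y sustituyendo t = -pi/8, encontramos j = 0.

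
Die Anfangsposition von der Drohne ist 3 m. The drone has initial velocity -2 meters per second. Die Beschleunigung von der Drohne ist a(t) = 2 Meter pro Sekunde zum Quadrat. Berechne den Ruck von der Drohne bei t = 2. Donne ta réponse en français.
En partant de l'accélération a(t) = 2, nous prenons 1 dérivée. La dérivée de l'accélération donne le jerk: j(t) = 0. Nous avons le jerk j(t) = 0. En substituant t = 2: j(2) = 0.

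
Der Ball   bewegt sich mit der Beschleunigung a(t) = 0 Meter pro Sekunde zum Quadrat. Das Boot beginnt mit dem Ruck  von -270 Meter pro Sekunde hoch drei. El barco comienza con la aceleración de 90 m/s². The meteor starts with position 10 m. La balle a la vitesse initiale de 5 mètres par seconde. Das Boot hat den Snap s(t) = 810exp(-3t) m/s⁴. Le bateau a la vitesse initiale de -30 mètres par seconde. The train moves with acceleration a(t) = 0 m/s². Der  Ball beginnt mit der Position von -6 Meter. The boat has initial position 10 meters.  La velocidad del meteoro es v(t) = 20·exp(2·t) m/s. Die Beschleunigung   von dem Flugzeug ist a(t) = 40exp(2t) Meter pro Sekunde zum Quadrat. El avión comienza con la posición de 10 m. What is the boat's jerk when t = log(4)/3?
Starting from snap s(t) = 810·exp(-3·t), we take 1 antiderivative. Finding the antiderivative of s(t) and using j(0) = -270: j(t) = -270·exp(-3·t). Using j(t) = -270·exp(-3·t) and substituting t = log(4)/3, we find j = -135/2.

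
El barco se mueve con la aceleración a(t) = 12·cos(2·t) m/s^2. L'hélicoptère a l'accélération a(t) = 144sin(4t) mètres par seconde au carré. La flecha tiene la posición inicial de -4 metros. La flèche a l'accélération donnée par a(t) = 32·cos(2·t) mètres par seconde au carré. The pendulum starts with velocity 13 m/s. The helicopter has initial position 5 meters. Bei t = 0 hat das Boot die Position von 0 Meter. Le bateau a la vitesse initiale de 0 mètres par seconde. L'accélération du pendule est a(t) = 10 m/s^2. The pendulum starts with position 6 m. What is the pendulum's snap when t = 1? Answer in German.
Um dies zu lösen, müssen wir 2 Ableitungen unserer Gleichung für die Beschleunigung a(t) = 10 nehmen. Durch Ableiten von der Beschleunigung erhalten wir den Ruck: j(t) = 0. Mit d/dt von j(t) finden wir s(t) = 0. Aus der Gleichung für den Snap s(t) = 0, setzen wir t = 1 ein und erhalten s = 0.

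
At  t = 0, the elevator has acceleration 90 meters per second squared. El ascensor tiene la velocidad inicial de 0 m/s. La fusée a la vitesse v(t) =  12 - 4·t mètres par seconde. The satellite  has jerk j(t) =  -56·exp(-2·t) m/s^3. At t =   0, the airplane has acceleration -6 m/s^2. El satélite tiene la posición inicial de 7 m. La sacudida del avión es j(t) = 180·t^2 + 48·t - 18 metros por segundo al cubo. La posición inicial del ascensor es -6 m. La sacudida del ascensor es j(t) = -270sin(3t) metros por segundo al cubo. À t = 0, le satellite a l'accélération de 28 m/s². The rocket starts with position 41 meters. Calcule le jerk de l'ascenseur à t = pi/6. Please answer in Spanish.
Usando j(t) = -270·sin(3·t) y sustituyendo t = pi/6, encontramos j = -270.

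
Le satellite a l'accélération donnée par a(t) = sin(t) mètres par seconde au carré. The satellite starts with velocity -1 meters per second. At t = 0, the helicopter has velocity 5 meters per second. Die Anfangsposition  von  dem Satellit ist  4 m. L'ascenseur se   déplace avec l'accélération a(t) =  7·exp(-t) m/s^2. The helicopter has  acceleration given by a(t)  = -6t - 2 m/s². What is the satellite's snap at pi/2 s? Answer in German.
Ausgehend von der Beschleunigung a(t) = sin(t), nehmen wir 2 Ableitungen. Die Ableitung von der Beschleunigung ergibt den Ruck: j(t) = cos(t). Die Ableitung von dem Ruck ergibt den Snap: s(t) = -sin(t). Mit s(t) = -sin(t) und Einsetzen von t = pi/2, finden wir s = -1.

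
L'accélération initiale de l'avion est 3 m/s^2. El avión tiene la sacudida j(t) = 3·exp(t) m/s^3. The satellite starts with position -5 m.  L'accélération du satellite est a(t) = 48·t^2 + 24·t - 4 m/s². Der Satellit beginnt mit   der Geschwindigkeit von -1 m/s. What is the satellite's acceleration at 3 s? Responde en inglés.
Using a(t) = 48·t^2 + 24·t - 4 and substituting t = 3, we find a = 500.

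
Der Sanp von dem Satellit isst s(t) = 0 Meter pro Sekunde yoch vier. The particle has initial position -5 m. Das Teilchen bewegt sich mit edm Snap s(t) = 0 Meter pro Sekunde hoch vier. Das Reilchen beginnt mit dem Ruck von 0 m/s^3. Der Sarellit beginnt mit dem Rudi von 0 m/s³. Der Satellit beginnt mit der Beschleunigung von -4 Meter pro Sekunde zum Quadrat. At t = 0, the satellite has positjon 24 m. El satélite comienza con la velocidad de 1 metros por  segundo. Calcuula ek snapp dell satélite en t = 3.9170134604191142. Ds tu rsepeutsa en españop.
Usando s(t) = 0 y sustituyendo t = 3.9170134604191142, encontramos s = 0.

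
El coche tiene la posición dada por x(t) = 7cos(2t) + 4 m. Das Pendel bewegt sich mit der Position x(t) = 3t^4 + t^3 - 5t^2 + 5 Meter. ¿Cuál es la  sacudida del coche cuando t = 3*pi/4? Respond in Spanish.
Partiendo de la posición x(t) = 7·cos(2·t) + 4, tomamos 3 derivadas. La derivada de la posición da la velocidad: v(t) = -14·sin(2·t). Tomando d/dt de v(t), encontramos a(t) = -28·cos(2·t). Derivando la aceleración, obtenemos la sacudida: j(t) = 56·sin(2·t). De la ecuación de la sacudida j(t) = 56·sin(2·t), sustituimos t = 3*pi/4 para obtener j = -56.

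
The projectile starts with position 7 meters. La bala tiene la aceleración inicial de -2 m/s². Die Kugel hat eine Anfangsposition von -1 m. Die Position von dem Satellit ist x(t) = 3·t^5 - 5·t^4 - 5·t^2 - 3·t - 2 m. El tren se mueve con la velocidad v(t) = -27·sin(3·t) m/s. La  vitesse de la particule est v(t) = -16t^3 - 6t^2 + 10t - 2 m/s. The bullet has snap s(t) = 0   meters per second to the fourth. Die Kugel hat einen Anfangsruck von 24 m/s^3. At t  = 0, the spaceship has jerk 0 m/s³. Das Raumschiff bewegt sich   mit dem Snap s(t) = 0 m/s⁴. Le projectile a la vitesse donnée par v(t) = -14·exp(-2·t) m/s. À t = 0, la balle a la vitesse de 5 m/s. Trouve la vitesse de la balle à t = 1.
Nous devons intégrer notre équation du snap s(t) = 0 3 fois. La primitive du snap est le jerk. En utilisant j(0) = 24, nous obtenons j(t) = 24. L'intégrale du jerk est l'accélération. En utilisant a(0) = -2, nous obtenons a(t) = 24·t - 2. En intégrant l'accélération et en utilisant la condition initiale v(0) = 5, nous obtenons v(t) = 12·t^2 - 2·t + 5. Nous avons la vitesse v(t) = 12·t^2 - 2·t + 5. En substituant t = 1: v(1) = 15.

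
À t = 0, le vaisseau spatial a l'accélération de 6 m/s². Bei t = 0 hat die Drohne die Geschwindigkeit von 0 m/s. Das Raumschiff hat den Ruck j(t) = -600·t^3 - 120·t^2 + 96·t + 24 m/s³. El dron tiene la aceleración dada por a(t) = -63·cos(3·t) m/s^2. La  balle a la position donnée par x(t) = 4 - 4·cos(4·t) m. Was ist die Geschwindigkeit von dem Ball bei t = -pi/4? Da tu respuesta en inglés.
We must differentiate our position equation x(t) = 4 - 4·cos(4·t) 1 time. The derivative of position gives velocity: v(t) = 16·sin(4·t). From the given velocity equation v(t) = 16·sin(4·t), we substitute t = -pi/4 to get v = 0.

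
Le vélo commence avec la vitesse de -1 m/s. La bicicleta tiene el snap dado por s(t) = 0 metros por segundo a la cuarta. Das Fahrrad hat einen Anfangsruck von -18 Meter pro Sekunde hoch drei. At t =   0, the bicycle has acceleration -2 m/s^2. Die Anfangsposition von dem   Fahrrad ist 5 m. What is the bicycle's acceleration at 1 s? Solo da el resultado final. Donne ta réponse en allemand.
Die Antwort ist -20.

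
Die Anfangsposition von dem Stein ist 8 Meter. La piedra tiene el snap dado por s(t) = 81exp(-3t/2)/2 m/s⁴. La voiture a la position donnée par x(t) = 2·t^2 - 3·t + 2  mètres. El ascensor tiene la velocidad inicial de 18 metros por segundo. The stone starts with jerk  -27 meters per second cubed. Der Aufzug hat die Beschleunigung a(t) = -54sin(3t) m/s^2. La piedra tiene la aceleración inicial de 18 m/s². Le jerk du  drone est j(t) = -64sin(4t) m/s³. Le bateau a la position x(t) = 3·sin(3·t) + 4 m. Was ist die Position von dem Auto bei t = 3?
Wir haben die Position x(t) = 2·t^2 - 3·t + 2. Durch Einsetzen von t = 3: x(3) = 11.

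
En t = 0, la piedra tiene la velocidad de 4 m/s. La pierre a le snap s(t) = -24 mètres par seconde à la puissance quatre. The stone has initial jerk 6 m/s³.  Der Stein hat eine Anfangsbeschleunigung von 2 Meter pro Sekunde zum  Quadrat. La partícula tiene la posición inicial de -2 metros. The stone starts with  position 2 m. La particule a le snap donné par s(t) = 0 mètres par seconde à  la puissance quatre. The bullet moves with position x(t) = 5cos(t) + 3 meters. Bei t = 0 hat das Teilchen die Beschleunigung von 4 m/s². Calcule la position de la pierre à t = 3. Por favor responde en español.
Debemos encontrar la integral de nuestra ecuación del snap s(t) = -24 4 veces. La antiderivada del snap, con j(0) = 6, da la sacudida: j(t) = 6 - 24·t. Tomando ∫j(t)dt y aplicando a(0) = 2, encontramos a(t) = -12·t^2 + 6·t + 2. Integrando la aceleración y usando la condición inicial v(0) = 4, obtenemos v(t) = -4·t^3 + 3·t^2 + 2·t + 4. Tomando ∫v(t)dt y aplicando x(0) = 2, encontramos x(t) = -t^4 + t^3 + t^2 + 4·t + 2. De la ecuación de la posición x(t) = -t^4 + t^3 + t^2 + 4·t + 2, sustituimos t = 3 para obtener x = -31.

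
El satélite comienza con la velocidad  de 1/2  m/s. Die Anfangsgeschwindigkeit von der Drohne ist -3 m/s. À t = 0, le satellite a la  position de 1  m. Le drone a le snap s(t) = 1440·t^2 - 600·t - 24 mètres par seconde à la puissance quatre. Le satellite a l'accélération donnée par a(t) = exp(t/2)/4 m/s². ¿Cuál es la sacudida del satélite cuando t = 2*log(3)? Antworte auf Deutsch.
Ausgehend von der Beschleunigung a(t) = exp(t/2)/4, nehmen wir 1 Ableitung. Mit d/dt von a(t) finden wir j(t) = exp(t/2)/8. Wir haben den Ruck j(t) = exp(t/2)/8. Durch Einsetzen von t = 2*log(3): j(2*log(3)) = 3/8.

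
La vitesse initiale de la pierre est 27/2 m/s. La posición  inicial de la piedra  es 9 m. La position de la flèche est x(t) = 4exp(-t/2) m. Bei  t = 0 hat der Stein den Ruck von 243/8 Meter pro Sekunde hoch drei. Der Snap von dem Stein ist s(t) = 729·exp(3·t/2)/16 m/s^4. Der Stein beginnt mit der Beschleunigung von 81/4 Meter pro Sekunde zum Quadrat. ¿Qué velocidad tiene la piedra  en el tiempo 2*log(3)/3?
Partiendo del snap s(t) = 729·exp(3·t/2)/16, tomamos 3 antiderivadas. Integrando el snap y usando la condición inicial j(0) = 243/8, obtenemos j(t) = 243·exp(3·t/2)/8. La integral de la sacudida es la aceleración. Usando a(0) = 81/4, obtenemos a(t) = 81·exp(3·t/2)/4. La integral de la aceleración es la velocidad. Usando v(0) = 27/2, obtenemos v(t) = 27·exp(3·t/2)/2. Tenemos la velocidad v(t) = 27·exp(3·t/2)/2. Sustituyendo t = 2*log(3)/3: v(2*log(3)/3) = 81/2.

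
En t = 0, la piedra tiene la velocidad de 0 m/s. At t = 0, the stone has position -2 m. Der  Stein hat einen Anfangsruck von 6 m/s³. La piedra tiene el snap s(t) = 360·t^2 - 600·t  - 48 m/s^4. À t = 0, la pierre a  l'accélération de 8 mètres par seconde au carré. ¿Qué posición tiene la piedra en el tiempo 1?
Para resolver esto, necesitamos tomar 4 antiderivadas de nuestra ecuación del snap s(t) = 360·t^2 - 600·t - 48. Tomando ∫s(t)dt y aplicando j(0) = 6, encontramos j(t) = 120·t^3 - 300·t^2 - 48·t + 6. Tomando ∫j(t)dt y aplicando a(0) = 8, encontramos a(t) = 30·t^4 - 100·t^3 - 24·t^2 + 6·t + 8. Tomando ∫a(t)dt y aplicando v(0) = 0, encontramos v(t) = t·(6·t^4 - 25·t^3 - 8·t^2 + 3·t + 8). Tomando ∫v(t)dt y aplicando x(0) = -2, encontramos x(t) = t^6 - 5·t^5 - 2·t^4 + t^3 + 4·t^2 - 2. Tenemos la posición x(t) = t^6 - 5·t^5 - 2·t^4 + t^3 + 4·t^2 - 2. Sustituyendo t = 1: x(1) = -3.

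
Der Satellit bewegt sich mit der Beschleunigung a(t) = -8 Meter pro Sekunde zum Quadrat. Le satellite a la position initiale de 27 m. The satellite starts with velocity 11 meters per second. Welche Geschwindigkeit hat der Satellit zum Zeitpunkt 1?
Wir müssen unsere Gleichung für die Beschleunigung a(t) = -8 1-mal integrieren. Das Integral von der Beschleunigung, mit v(0) = 11, ergibt die Geschwindigkeit: v(t) = 11 - 8·t. Wir haben die Geschwindigkeit v(t) = 11 - 8·t. Durch Einsetzen von t = 1: v(1) = 3.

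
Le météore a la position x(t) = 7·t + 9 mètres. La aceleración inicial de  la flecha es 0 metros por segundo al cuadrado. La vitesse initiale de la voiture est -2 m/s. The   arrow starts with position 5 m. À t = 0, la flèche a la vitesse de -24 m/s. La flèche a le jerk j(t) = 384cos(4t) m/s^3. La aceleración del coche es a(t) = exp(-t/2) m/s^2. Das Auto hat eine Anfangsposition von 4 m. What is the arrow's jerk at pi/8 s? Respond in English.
We have jerk j(t) = 384·cos(4·t). Substituting t = pi/8: j(pi/8) = 0.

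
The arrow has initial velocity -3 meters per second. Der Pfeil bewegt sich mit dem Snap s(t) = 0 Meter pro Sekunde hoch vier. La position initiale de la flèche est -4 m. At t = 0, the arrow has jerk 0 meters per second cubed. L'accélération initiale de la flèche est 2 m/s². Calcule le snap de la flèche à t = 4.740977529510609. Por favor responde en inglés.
Using s(t) = 0 and substituting t = 4.740977529510609, we find s = 0.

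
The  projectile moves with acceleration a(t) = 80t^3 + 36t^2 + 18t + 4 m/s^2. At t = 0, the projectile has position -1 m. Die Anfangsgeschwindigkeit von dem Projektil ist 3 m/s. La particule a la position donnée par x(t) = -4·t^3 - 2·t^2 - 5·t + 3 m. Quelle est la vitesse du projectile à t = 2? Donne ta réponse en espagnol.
Para resolver esto, necesitamos tomar 1 integral de nuestra ecuación de la aceleración a(t) = 80·t^3 + 36·t^2 + 18·t + 4. La integral de la aceleración es la velocidad. Usando v(0) = 3, obtenemos v(t) = 20·t^4 + 12·t^3 + 9·t^2 + 4·t + 3. Usando v(t) = 20·t^4 + 12·t^3 + 9·t^2 + 4·t + 3 y sustituyendo t = 2, encontramos v = 463.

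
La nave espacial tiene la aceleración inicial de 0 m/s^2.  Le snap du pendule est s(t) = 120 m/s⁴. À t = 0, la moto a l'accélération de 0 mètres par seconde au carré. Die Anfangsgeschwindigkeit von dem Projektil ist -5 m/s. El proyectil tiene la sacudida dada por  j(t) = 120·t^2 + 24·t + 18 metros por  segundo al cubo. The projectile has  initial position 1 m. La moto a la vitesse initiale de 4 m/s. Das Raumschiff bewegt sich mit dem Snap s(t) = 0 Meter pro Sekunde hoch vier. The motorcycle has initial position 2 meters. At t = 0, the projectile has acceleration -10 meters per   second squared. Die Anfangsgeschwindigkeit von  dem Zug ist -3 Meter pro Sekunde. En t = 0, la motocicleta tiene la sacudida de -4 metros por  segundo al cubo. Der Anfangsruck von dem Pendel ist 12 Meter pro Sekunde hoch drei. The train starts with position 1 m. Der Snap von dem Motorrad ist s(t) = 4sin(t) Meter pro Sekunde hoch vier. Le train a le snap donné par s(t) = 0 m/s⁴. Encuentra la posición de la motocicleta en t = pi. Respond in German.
Um dies zu lösen, müssen wir 4 Stammfunktionen unserer Gleichung für den Snap s(t) = 4·sin(t) finden. Die Stammfunktion von dem Snap, mit j(0) = -4, ergibt den Ruck: j(t) = -4·cos(t). Durch Integration von dem Ruck und Verwendung der Anfangsbedingung a(0) = 0, erhalten wir a(t) = -4·sin(t). Durch Integration von der Beschleunigung und Verwendung der Anfangsbedingung v(0) = 4, erhalten wir v(t) = 4·cos(t). Die Stammfunktion von der Geschwindigkeit, mit x(0) = 2, ergibt die Position: x(t) = 4·sin(t) + 2. Wir haben die Position x(t) = 4·sin(t) + 2. Durch Einsetzen von t = pi: x(pi) = 2.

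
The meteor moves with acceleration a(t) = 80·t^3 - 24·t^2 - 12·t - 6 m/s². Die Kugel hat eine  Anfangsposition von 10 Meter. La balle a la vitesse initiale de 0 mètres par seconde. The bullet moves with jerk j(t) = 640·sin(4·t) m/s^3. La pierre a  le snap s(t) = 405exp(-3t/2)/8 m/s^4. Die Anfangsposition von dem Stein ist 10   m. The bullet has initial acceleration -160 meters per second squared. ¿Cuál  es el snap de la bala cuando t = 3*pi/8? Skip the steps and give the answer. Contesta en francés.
À t = 3*pi/8, s = 0.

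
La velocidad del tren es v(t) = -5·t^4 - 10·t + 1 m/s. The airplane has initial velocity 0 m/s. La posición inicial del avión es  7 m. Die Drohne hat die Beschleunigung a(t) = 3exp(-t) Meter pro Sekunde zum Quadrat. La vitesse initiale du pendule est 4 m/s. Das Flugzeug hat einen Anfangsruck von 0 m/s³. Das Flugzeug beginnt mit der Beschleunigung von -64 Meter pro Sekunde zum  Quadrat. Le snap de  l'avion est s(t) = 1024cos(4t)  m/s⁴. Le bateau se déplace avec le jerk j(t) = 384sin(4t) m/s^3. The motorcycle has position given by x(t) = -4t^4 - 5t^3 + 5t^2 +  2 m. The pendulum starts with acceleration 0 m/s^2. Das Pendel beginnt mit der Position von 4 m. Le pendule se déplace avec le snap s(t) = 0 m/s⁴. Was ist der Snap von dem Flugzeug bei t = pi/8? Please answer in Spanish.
Tenemos el snap s(t) = 1024·cos(4·t). Sustituyendo t = pi/8: s(pi/8) = 0.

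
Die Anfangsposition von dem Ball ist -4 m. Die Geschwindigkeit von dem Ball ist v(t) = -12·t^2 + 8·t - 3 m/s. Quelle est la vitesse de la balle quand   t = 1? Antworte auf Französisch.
De l'équation de la vitesse v(t) = -12·t^2 + 8·t - 3, nous substituons t = 1 pour obtenir v = -7.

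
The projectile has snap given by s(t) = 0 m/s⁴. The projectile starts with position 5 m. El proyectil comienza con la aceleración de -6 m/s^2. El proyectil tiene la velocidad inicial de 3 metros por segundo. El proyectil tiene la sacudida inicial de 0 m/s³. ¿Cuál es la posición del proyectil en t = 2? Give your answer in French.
Nous devons trouver la primitive de notre équation du snap s(t) = 0 4 fois. En intégrant le snap et en utilisant la condition initiale j(0) = 0, nous obtenons j(t) = 0. La primitive du jerk est l'accélération. En utilisant a(0) = -6, nous obtenons a(t) = -6. La primitive de l'accélération est la vitesse. En utilisant v(0) = 3, nous obtenons v(t) = 3 - 6·t. La primitive de la vitesse, avec x(0) = 5, donne la position: x(t) = -3·t^2 + 3·t + 5. En utilisant x(t) = -3·t^2 + 3·t + 5 et en substituant t = 2, nous trouvons x = -1.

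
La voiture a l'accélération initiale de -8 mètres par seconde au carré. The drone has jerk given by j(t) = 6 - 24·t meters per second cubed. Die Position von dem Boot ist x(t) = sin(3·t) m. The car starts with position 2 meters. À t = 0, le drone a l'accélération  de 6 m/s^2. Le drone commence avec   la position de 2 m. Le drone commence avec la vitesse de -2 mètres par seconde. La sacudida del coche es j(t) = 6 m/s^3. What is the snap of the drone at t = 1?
To solve this, we need to take 1 derivative of our jerk equation j(t) = 6 - 24·t. The derivative of jerk gives snap: s(t) = -24. We have snap s(t) = -24. Substituting t = 1: s(1) = -24.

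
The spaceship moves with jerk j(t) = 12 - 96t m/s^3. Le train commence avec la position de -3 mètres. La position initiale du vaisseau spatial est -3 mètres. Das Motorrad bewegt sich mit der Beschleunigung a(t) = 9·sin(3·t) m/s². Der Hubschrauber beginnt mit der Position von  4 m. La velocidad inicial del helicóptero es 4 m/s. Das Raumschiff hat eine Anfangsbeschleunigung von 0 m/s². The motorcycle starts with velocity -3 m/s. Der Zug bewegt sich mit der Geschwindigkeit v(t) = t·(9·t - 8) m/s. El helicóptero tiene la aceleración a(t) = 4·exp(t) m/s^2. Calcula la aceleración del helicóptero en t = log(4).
Usando a(t) = 4·exp(t) y sustituyendo t = log(4), encontramos a = 16.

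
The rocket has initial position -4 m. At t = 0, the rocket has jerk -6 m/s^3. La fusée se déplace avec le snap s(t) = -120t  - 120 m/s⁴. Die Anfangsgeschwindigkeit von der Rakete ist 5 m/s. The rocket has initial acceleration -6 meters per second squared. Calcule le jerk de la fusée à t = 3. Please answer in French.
Nous devons trouver la primitive de notre équation du snap s(t) = -120·t - 120 1 fois. En prenant ∫s(t)dt et en appliquant j(0) = -6, nous trouvons j(t) = -60·t^2 - 120·t - 6. De l'équation du jerk j(t) = -60·t^2 - 120·t - 6, nous substituons t = 3 pour obtenir j = -906.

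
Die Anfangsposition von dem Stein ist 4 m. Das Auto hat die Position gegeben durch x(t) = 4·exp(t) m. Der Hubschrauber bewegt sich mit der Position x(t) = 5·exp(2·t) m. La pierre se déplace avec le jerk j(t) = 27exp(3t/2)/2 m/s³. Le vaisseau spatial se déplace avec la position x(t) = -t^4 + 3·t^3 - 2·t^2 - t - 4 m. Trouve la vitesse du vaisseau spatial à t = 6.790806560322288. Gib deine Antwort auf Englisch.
Starting from position x(t) = -t^4 + 3·t^3 - 2·t^2 - t - 4, we take 1 derivative. The derivative of position gives velocity: v(t) = -4·t^3 + 9·t^2 - 4·t - 1. Using v(t) = -4·t^3 + 9·t^2 - 4·t - 1 and substituting t = 6.790806560322288, we find v = -865.761380444962.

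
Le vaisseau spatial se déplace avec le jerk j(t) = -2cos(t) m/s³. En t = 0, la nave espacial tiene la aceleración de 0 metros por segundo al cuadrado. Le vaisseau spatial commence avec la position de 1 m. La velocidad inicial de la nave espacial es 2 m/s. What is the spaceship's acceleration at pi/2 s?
To find the answer, we compute 1 integral of j(t) = -2·cos(t). Finding the antiderivative of j(t) and using a(0) = 0: a(t) = -2·sin(t). We have acceleration a(t) = -2·sin(t). Substituting t = pi/2: a(pi/2) = -2.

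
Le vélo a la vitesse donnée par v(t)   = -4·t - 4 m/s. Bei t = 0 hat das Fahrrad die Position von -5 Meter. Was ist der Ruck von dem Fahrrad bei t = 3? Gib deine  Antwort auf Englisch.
To solve this, we need to take 2 derivatives of our velocity equation v(t) = -4·t - 4. The derivative of velocity gives acceleration: a(t) = -4. The derivative of acceleration gives jerk: j(t) = 0. From the given jerk equation j(t) = 0, we substitute t = 3 to get j = 0.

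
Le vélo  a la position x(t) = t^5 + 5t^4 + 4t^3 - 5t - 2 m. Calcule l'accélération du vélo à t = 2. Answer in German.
Ausgehend von der Position x(t) = t^5 + 5·t^4 + 4·t^3 - 5·t - 2, nehmen wir 2 Ableitungen. Die Ableitung von der Position ergibt die Geschwindigkeit: v(t) = 5·t^4 + 20·t^3 + 12·t^2 - 5. Die Ableitung von der Geschwindigkeit ergibt die Beschleunigung: a(t) = 20·t^3 + 60·t^2 + 24·t. Mit a(t) = 20·t^3 + 60·t^2 + 24·t und Einsetzen von t = 2, finden wir a = 448.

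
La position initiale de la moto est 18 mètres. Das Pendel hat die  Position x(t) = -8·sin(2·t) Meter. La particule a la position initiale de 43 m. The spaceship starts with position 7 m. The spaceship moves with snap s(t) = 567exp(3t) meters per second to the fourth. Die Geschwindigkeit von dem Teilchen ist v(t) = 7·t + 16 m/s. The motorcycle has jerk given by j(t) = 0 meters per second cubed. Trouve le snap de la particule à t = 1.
En partant de la vitesse v(t) = 7·t + 16, nous prenons 3 dérivées. La dérivée de la vitesse donne l'accélération: a(t) = 7. En dérivant l'accélération, nous obtenons le jerk: j(t) = 0. La dérivée du jerk donne le snap: s(t) = 0. Nous avons le snap s(t) = 0. En substituant t = 1: s(1) = 0.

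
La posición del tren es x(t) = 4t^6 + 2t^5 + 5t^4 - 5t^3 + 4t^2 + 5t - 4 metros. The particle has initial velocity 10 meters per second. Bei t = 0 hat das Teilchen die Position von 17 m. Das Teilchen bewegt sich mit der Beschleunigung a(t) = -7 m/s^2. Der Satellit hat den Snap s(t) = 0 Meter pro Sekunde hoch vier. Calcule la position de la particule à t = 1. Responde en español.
Partiendo de la aceleración a(t) = -7, tomamos 2 integrales. La antiderivada de la aceleración es la velocidad. Usando v(0) = 10, obtenemos v(t) = 10 - 7·t. La integral de la velocidad es la posición. Usando x(0) = 17, obtenemos x(t) = -7·t^2/2 + 10·t + 17. De la ecuación de la posición x(t) = -7·t^2/2 + 10·t + 17, sustituimos t = 1 para obtener x = 47/2.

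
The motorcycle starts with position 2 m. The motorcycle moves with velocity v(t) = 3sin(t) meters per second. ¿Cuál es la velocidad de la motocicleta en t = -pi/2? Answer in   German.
Aus der Gleichung für die Geschwindigkeit v(t) = 3·sin(t), setzen wir t = -pi/2 ein und erhalten v = -3.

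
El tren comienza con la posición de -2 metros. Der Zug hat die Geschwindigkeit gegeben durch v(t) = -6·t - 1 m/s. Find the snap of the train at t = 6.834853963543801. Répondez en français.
Nous devons dériver notre équation de la vitesse v(t) = -6·t - 1 3 fois. La dérivée de la vitesse donne l'accélération: a(t) = -6. La dérivée de l'accélération donne le jerk: j(t) = 0. En prenant d/dt de j(t), nous trouvons s(t) = 0. En utilisant s(t) = 0 et en substituant t = 6.834853963543801, nous trouvons s = 0.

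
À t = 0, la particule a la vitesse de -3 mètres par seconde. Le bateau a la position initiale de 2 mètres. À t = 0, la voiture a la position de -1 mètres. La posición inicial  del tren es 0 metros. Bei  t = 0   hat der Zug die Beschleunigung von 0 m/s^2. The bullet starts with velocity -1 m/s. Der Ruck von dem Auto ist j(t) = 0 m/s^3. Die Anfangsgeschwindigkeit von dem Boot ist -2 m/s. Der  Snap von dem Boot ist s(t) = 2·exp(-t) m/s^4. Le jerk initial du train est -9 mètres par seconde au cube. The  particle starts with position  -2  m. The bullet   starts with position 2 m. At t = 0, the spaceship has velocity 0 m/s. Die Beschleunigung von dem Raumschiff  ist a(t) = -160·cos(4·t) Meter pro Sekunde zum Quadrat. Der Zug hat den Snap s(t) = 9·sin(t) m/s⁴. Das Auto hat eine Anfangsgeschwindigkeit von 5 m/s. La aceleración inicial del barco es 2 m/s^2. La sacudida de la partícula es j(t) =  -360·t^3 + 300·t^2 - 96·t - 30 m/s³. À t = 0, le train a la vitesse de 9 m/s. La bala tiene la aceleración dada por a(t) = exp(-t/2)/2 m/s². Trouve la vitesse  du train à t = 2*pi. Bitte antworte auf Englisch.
Starting from snap s(t) = 9·sin(t), we take 3 antiderivatives. The integral of snap is jerk. Using j(0) = -9, we get j(t) = -9·cos(t). Integrating jerk and using the initial condition a(0) = 0, we get a(t) = -9·sin(t). The integral of acceleration, with v(0) = 9, gives velocity: v(t) = 9·cos(t). From the given velocity equation v(t) = 9·cos(t), we substitute t = 2*pi to get v = 9.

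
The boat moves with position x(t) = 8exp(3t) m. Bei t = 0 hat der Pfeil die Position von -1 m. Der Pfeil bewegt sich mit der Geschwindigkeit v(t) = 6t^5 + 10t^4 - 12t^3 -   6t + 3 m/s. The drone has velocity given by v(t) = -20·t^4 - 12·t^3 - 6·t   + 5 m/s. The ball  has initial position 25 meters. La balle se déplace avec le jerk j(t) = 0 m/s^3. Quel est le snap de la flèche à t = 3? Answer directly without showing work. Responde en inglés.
At t = 3, s = 3888.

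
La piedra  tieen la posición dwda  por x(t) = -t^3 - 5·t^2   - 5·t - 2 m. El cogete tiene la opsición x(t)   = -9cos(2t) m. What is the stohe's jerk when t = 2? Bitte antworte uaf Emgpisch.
To solve this, we need to take 3 derivatives of our position equation x(t) = -t^3 - 5·t^2 - 5·t - 2. Taking d/dt of x(t), we find v(t) = -3·t^2 - 10·t - 5. Taking d/dt of v(t), we find a(t) = -6·t - 10. The derivative of acceleration gives jerk: j(t) = -6. Using j(t) = -6 and substituting t = 2, we find j = -6.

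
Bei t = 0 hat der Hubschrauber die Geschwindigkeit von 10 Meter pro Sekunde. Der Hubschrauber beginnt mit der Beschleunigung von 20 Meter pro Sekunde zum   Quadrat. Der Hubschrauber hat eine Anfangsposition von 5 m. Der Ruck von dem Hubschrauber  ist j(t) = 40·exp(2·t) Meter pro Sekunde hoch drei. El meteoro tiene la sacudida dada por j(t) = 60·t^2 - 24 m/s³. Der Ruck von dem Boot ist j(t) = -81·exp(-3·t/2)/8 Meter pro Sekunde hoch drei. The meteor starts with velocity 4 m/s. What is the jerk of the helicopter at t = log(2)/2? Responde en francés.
De l'équation du jerk j(t) = 40·exp(2·t), nous substituons t = log(2)/2 pour obtenir j = 80.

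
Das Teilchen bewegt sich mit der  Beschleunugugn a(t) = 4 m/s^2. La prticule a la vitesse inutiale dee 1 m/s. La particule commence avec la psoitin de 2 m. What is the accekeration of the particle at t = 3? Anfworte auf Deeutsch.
Wir haben die Beschleunigung a(t) = 4. Durch Einsetzen von t = 3: a(3) = 4.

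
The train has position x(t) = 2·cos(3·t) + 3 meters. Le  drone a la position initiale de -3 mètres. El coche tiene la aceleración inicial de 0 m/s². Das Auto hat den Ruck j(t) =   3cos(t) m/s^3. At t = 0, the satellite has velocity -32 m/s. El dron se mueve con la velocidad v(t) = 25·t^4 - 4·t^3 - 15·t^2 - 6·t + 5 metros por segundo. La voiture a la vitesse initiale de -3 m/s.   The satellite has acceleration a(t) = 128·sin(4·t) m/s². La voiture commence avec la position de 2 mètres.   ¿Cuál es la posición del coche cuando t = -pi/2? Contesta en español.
Necesitamos integrar nuestra ecuación de la sacudida j(t) = 3·cos(t) 3 veces. Integrando la sacudida y usando la condición inicial a(0) = 0, obtenemos a(t) = 3·sin(t). La antiderivada de la aceleración, con v(0) = -3, da la velocidad: v(t) = -3·cos(t). Tomando ∫v(t)dt y aplicando x(0) = 2, encontramos x(t) = 2 - 3·sin(t). Usando x(t) = 2 - 3·sin(t) y sustituyendo t = -pi/2, encontramos x = 5.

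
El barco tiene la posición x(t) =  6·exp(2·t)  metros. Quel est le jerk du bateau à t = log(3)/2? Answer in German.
Um dies zu lösen, müssen wir 3 Ableitungen unserer Gleichung für die Position x(t) = 6·exp(2·t) nehmen. Die Ableitung von der Position ergibt die Geschwindigkeit: v(t) = 12·exp(2·t). Die Ableitung von der Geschwindigkeit ergibt die Beschleunigung: a(t) = 24·exp(2·t). Die Ableitung von der Beschleunigung ergibt den Ruck: j(t) = 48·exp(2·t). Wir haben den Ruck j(t) = 48·exp(2·t). Durch Einsetzen von t = log(3)/2: j(log(3)/2) = 144.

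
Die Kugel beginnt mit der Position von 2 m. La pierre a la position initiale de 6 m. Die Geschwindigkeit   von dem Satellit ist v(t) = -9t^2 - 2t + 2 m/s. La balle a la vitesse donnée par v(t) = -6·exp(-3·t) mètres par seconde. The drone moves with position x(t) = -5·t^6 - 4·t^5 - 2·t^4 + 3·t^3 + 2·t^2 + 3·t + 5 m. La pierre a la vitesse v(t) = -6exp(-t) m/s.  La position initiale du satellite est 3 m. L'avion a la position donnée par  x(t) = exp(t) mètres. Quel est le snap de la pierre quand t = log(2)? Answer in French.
En partant de la vitesse v(t) = -6·exp(-t), nous prenons 3 dérivées. En prenant d/dt de v(t), nous trouvons a(t) = 6·exp(-t). La dérivée de l'accélération donne le jerk: j(t) = -6·exp(-t). En prenant d/dt de j(t), nous trouvons s(t) = 6·exp(-t). De l'équation du snap s(t) = 6·exp(-t), nous substituons t = log(2) pour obtenir s = 3.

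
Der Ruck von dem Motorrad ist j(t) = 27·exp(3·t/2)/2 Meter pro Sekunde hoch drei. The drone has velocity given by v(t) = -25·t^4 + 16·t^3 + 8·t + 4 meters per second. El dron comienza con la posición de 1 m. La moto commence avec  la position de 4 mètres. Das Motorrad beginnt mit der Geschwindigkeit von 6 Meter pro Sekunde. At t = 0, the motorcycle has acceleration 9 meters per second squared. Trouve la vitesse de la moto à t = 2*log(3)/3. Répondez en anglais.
To solve this, we need to take 2 integrals of our jerk equation j(t) = 27·exp(3·t/2)/2. Integrating jerk and using the initial condition a(0) = 9, we get a(t) = 9·exp(3·t/2). Taking ∫a(t)dt and applying v(0) = 6, we find v(t) = 6·exp(3·t/2). We have velocity v(t) = 6·exp(3·t/2). Substituting t = 2*log(3)/3: v(2*log(3)/3) = 18.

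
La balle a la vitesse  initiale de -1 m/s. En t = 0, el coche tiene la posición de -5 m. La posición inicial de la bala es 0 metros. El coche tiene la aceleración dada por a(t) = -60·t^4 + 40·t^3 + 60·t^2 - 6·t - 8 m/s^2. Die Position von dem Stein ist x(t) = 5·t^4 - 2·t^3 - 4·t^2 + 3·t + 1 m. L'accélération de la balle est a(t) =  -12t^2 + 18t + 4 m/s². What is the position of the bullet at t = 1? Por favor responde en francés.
Nous devons intégrer notre équation de l'accélération a(t) = -12·t^2 + 18·t + 4 2 fois. La primitive de l'accélération, avec v(0) = -1, donne la vitesse: v(t) = -4·t^3 + 9·t^2 + 4·t - 1. En intégrant la vitesse et en utilisant la condition initiale x(0) = 0, nous obtenons x(t) = -t^4 + 3·t^3 + 2·t^2 - t. Nous avons la position x(t) = -t^4 + 3·t^3 + 2·t^2 - t. En substituant t = 1: x(1) = 3.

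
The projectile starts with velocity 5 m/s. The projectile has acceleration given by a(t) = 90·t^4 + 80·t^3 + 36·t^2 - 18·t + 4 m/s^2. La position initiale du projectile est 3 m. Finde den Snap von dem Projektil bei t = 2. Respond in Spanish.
Debemos derivar nuestra ecuación de la aceleración a(t) = 90·t^4 + 80·t^3 + 36·t^2 - 18·t + 4 2 veces. La derivada de la aceleración da la sacudida: j(t) = 360·t^3 + 240·t^2 + 72·t - 18. Tomando d/dt de j(t), encontramos s(t) = 1080·t^2 + 480·t + 72. De la ecuación del snap s(t) = 1080·t^2 + 480·t + 72, sustituimos t = 2 para obtener s = 5352.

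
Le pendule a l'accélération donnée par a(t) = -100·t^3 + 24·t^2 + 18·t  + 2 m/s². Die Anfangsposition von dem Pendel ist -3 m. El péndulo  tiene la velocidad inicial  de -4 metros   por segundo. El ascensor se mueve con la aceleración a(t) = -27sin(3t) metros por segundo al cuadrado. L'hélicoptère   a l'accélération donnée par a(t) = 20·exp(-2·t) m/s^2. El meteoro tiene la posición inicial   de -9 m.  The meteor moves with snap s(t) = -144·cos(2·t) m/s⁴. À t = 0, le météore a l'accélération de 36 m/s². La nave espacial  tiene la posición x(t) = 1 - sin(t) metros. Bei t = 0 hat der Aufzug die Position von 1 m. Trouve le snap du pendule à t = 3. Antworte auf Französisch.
Pour résoudre ceci, nous devons prendre 2 dérivées de notre équation de l'accélération a(t) = -100·t^3 + 24·t^2 + 18·t + 2. La dérivée de l'accélération donne le jerk: j(t) = -300·t^2 + 48·t + 18. En prenant d/dt de j(t), nous trouvons s(t) = 48 - 600·t. De l'équation du snap s(t) = 48 - 600·t, nous substituons t = 3 pour obtenir s = -1752.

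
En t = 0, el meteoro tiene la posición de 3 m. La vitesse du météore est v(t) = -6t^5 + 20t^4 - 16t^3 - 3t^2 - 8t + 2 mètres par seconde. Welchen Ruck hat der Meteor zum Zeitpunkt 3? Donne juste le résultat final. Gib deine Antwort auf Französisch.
j(3) = -1374.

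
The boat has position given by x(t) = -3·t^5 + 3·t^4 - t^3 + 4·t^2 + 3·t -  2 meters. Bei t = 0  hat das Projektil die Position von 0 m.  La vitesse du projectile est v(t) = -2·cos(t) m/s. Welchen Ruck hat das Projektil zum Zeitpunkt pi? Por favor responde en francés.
Nous devons dériver notre équation de la vitesse v(t) = -2·cos(t) 2 fois. En prenant d/dt de v(t), nous trouvons a(t) = 2·sin(t). En prenant d/dt de a(t), nous trouvons j(t) = 2·cos(t). De l'équation du jerk j(t) = 2·cos(t), nous substituons t = pi pour obtenir j = -2.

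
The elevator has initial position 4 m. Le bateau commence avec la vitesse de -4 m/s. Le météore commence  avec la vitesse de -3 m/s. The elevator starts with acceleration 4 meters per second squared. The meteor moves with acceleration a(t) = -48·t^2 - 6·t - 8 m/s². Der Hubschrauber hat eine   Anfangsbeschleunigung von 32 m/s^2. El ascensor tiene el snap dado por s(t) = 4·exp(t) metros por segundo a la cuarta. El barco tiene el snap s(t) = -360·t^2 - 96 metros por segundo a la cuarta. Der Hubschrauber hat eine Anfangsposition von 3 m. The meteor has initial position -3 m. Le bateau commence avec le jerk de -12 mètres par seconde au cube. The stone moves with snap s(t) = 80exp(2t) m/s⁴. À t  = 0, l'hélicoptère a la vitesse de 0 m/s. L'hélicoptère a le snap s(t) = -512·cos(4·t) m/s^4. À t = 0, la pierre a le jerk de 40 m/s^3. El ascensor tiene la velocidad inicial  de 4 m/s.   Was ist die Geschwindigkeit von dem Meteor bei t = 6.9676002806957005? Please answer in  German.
Ausgehend von der Beschleunigung a(t) = -48·t^2 - 6·t - 8, nehmen wir 1 Integral. Die Stammfunktion von der Beschleunigung ist die Geschwindigkeit. Mit v(0) = -3 erhalten wir v(t) = -16·t^3 - 3·t^2 - 8·t - 3. Wir haben die Geschwindigkeit v(t) = -16·t^3 - 3·t^2 - 8·t - 3. Durch Einsetzen von t = 6.9676002806957005: v(6.9676002806957005) = -5616.53119252356.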